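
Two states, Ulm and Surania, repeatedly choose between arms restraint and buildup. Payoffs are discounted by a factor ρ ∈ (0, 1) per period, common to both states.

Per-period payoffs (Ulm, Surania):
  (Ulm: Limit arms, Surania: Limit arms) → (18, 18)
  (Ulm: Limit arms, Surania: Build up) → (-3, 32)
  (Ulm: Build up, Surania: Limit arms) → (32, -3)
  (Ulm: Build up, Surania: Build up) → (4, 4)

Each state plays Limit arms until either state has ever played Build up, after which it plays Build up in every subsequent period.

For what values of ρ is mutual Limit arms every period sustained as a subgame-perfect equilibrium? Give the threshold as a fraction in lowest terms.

1/2

One-period gain from deviating is 32 − 18 = 14. The loss is 18 − 4 = 14 in every subsequent period, with present value 14·ρ/(1−ρ).
Deviation is unprofitable when 14·ρ/(1−ρ) ≥ 14, i.e. ρ/(1−ρ) ≥ 1.
Equivalently ρ ≥ 14/(14+14) = 1/2.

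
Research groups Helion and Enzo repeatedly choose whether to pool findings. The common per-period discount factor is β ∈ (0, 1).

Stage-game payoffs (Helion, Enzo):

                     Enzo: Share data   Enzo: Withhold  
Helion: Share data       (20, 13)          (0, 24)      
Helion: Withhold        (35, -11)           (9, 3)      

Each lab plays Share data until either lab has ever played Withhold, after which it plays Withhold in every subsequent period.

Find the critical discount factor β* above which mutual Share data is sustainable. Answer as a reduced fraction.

15/26

For Helion: deviation gain 35−20 = 15, per-period punishment loss 20−9 = 11. IC gives β ≥ 15/26.
For Enzo: gain 11, loss 10 per period, so β ≥ 11/21.
The tighter constraint is Helion's, so cooperation needs β ≥ 15/26.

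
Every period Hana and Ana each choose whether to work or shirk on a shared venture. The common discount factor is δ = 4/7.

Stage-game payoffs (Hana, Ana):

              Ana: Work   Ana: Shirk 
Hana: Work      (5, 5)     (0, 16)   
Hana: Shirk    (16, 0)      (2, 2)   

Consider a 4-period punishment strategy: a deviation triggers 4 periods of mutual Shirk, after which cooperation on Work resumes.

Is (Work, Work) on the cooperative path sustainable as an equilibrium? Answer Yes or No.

A one-shot deviation gives 16 now, then 2 for 4 periods, then back to 5.
Gain from deviating: (16−5) today; loss: (5−2) in each of the next 4 periods.
No-deviation condition: (5−2)(δ+…+δ^4) ≥ 16−5, i.e. δ+…+δ^4 ≥ 11/3.
At δ = 4/7: δ+…+δ^4 = 1.1912 < 3.6667.
So cooperation is not sustainable.

No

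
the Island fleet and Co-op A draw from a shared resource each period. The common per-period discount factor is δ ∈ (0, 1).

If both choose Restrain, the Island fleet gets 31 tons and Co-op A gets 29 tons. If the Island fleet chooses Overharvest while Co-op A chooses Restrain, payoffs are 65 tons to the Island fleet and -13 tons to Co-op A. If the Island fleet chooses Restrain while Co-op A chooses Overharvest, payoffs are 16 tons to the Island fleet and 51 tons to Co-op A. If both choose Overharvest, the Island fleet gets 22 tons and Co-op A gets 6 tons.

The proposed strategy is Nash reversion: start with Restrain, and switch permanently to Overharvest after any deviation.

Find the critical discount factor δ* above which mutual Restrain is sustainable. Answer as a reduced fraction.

34/43

the Island fleet: cooperation gives 31 each period; deviation gives 65 once then 22 forever.
  31/(1−δ) ≥ 65 + 22δ/(1−δ) ⇒ δ ≥ 34/43.
Co-op A: cooperation gives 29 each period; deviation gives 51 once then 6 forever.
  δ ≥ 22/45.
Both must hold, so the binding constraint is the Island fleet's: δ ≥ 34/43.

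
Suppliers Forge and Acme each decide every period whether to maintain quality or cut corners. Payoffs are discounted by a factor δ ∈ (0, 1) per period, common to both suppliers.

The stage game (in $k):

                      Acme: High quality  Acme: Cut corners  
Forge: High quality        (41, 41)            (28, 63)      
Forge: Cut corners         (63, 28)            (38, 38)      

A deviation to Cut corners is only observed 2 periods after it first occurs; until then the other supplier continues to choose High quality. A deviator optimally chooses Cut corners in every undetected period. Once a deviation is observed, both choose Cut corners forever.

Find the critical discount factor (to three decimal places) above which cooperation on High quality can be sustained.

A deviator earns 63 for 2 periods, then 38 forever; cooperating earns 41 forever. Multiplying the IC by (1−δ):
41 ≥ 63(1−δ^2) + 38δ^2, so 25·δ^2 ≥ 22 and δ^2 ≥ 22/25.
δ ≥ (22/25)^(1/2) ≈ 0.938.

0.938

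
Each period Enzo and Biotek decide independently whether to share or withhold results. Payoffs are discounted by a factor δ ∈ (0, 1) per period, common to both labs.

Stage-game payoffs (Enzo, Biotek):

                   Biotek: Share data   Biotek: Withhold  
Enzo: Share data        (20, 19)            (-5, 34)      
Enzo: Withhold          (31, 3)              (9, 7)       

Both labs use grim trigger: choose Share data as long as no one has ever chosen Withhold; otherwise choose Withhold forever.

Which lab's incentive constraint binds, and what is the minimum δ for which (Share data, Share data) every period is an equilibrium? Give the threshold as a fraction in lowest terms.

Biotek; δ ≥ 5/9

Enzo: cooperation gives 20 each period; deviation gives 31 once then 9 forever.
  20/(1−δ) ≥ 31 + 9δ/(1−δ) ⇒ δ ≥ 11/22 = 1/2.
Biotek: cooperation gives 19 each period; deviation gives 34 once then 7 forever.
  δ ≥ 15/27 = 5/9.
Both must hold, so the binding constraint is Biotek's: δ ≥ 5/9.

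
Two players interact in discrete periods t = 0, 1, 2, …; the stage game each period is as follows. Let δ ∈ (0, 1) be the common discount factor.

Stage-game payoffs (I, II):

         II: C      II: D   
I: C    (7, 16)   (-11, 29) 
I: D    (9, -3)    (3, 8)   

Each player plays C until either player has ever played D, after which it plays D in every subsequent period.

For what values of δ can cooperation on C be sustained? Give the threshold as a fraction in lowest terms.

I's threshold: (9−7)/(9−3) = 1/3.
II's threshold: (29−16)/(29−8) = 13/21.
1/3 < 13/21, so II binds and δ* = 13/21.

13/21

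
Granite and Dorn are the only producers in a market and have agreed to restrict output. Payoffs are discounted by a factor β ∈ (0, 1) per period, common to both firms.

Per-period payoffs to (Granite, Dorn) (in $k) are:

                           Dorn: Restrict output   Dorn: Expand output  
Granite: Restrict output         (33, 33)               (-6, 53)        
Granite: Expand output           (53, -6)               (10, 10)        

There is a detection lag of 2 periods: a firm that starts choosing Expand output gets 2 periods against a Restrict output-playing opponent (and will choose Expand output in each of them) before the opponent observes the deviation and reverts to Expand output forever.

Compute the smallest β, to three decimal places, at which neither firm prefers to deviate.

0.682

The best deviation is to choose Expand output for all 2 undetected periods, earning 53 each, then 10 forever once detected.
Deviation value: 53(1−β^2)/(1−β) + 10β^2/(1−β); cooperation value: 33/(1−β).
IC: 33 ≥ 53(1−β^2) + 10β^2 = 53 − 43β^2.
So β^2 ≥ 20/43, giving β ≥ (20/43)^(1/2) ≈ 0.682.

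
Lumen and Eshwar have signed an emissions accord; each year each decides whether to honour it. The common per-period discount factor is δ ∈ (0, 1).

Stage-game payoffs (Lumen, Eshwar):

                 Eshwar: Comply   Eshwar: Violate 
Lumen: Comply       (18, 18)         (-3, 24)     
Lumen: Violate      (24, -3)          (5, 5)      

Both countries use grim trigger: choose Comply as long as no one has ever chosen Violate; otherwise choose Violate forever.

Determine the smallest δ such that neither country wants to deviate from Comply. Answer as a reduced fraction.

One-period gain from deviating is 24 − 18 = 6. The loss is 18 − 5 = 13 in every subsequent period, with present value 13·δ/(1−δ).
Deviation is unprofitable when 13·δ/(1−δ) ≥ 6, i.e. δ/(1−δ) ≥ 6/13.
Equivalently δ ≥ 6/(6+13) = 6/19.

6/19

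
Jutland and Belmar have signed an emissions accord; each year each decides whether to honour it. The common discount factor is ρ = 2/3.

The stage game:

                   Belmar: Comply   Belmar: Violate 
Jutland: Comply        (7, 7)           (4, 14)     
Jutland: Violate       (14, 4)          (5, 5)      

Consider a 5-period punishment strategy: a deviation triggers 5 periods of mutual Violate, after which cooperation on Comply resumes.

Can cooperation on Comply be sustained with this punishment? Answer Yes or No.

IC: ρ+…+ρ^5 ≥ (14−7)/(7−5) = 7/2.
At ρ = 2/3: partial sum = 1.7366 < 3.5000. Cooperation not sustainable.

No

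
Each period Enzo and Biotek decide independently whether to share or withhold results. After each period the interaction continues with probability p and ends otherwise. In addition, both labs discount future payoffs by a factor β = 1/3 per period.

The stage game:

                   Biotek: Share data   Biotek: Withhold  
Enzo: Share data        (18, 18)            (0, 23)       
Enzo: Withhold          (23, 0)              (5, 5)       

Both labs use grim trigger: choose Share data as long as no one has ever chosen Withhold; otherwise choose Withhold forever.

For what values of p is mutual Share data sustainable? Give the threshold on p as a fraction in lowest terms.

With continuation probability p and discount β, the effective per-period discount factor is βp.
Grim-trigger IC: βp ≥ (23−18)/(23−5) = 5/18.
So p ≥ (5/18)/(1/3) = 5/6.

5/6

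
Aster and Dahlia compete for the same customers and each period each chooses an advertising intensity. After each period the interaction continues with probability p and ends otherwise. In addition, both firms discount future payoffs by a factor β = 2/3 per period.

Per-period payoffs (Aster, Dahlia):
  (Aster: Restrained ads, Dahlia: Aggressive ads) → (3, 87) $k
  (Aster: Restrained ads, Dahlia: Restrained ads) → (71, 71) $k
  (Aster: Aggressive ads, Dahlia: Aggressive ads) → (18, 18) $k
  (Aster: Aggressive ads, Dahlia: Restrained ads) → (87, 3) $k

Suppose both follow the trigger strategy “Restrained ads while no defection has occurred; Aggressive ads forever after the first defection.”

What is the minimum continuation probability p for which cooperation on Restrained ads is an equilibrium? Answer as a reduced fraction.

With continuation probability p and discount β, the effective per-period discount factor is βp.
Grim-trigger IC: βp ≥ (87−71)/(87−18) = 16/69.
So p ≥ (16/69)/(2/3) = 8/23.

8/23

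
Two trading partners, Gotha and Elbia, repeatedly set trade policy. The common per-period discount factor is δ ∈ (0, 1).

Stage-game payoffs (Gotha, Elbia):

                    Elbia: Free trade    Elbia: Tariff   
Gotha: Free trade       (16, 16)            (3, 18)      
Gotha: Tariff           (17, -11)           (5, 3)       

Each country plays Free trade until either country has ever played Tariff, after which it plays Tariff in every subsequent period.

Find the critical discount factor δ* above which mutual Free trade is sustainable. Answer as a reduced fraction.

For Gotha: deviation gain 17−16 = 1, per-period punishment loss 16−5 = 11. IC gives δ ≥ 1/12.
For Elbia: gain 2, loss 13 per period, so δ ≥ 2/15.
The tighter constraint is Elbia's, so cooperation needs δ ≥ 2/15.

2/15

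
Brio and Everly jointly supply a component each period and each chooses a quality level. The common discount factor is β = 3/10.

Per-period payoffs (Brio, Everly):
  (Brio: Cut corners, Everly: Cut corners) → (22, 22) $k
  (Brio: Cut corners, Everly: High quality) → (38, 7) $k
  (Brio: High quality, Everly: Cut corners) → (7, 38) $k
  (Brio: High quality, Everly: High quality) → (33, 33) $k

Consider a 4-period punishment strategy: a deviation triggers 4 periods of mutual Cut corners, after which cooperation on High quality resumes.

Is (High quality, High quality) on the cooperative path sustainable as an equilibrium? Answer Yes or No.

IC: β+…+β^4 ≥ (38−33)/(33−22) = 5/11.
At β = 3/10: partial sum = 0.4251 < 0.4545. Cooperation not sustainable.

No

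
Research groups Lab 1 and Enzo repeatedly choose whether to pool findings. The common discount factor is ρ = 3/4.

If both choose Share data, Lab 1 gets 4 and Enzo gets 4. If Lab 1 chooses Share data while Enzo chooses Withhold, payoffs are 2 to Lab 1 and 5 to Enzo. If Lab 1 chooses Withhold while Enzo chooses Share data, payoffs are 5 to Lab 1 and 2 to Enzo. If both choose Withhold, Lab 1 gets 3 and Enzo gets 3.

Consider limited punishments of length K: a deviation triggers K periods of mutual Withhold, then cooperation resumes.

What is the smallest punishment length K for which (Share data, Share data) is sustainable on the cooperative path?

IC: ρ(1−ρ^K)/(1−ρ) ≥ (5−4)/(4−3) = 1.
With ρ = 3/4: need 1 − ρ^K ≥ 1·(1−3/4)/(3/4), i.e. ρ^K ≤ 0.6667.
Since (3/4)^1 = 0.7500 and (3/4)^2 = 0.5625, the smallest such K is 2.

2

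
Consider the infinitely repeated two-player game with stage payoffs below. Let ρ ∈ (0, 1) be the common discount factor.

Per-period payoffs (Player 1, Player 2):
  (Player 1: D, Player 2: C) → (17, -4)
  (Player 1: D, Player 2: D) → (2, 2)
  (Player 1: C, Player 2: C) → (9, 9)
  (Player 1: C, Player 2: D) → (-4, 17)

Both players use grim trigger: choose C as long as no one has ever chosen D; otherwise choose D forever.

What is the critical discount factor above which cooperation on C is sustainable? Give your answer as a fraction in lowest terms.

One-period gain from deviating is 17 − 9 = 8. The loss is 9 − 2 = 7 in every subsequent period, with present value 7·ρ/(1−ρ).
Deviation is unprofitable when 7·ρ/(1−ρ) ≥ 8, i.e. ρ/(1−ρ) ≥ 8/7.
Equivalently ρ ≥ 8/(8+7) = 8/15.

8/15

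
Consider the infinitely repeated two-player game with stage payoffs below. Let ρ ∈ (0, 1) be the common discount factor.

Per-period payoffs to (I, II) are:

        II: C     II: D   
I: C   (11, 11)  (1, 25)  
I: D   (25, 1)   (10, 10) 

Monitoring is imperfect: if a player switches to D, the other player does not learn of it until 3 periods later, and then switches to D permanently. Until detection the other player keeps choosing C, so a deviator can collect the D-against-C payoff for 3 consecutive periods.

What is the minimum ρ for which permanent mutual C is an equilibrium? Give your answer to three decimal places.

0.977

A deviator earns 25 for 3 periods, then 10 forever; cooperating earns 11 forever. Multiplying the IC by (1−ρ):
11 ≥ 25(1−ρ^3) + 10ρ^3, so 15·ρ^3 ≥ 14 and ρ^3 ≥ 14/15.
ρ ≥ (14/15)^(1/3) ≈ 0.977.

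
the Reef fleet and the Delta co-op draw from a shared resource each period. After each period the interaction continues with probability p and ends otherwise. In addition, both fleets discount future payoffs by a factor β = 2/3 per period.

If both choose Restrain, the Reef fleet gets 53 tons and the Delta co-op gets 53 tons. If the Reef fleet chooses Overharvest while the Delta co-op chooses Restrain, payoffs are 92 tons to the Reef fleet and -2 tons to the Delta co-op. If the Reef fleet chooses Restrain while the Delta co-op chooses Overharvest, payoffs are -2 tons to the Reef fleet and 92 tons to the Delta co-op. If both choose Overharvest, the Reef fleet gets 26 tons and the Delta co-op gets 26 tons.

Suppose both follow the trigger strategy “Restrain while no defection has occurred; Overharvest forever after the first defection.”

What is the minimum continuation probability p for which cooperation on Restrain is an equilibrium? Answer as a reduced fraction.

Expected continuation weight on next period's payoff is β·p = 2/3·p, which plays the role of the discount factor.
Cooperation requires 2/3·p ≥ (92−53)/(92−26) = 13/22, hence p ≥ 39/44.

39/44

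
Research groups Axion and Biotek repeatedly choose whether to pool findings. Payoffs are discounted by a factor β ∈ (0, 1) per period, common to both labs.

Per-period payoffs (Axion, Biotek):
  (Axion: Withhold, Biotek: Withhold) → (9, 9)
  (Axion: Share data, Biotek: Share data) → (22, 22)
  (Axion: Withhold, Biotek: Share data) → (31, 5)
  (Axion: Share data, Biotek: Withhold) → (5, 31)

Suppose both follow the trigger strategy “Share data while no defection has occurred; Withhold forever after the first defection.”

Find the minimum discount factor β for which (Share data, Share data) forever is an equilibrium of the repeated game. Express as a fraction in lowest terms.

9/22

Cooperation forever yields 22 each period: 22/(1−β).
Deviating yields 31 once, then 9 forever: 31 + 9β/(1−β).
No profitable deviation requires 22/(1−β) ≥ 31 + 9β/(1−β).
Multiplying by (1−β): 22 ≥ 31(1−β) + 9β = 31 − 22β.
So 22β ≥ 9, i.e. β ≥ 9/22.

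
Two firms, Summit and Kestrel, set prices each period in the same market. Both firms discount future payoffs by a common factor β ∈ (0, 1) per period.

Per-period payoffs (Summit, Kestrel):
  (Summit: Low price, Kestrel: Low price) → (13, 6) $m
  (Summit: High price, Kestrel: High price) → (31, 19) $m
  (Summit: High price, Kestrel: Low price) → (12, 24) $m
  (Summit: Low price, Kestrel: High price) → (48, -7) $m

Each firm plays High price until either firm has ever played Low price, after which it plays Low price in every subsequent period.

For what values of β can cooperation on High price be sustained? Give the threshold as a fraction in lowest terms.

Summit's threshold: (48−31)/(48−13) = 17/35.
Kestrel's threshold: (24−19)/(24−6) = 5/18.
17/35 > 5/18, so Summit binds and β* = 17/35.

17/35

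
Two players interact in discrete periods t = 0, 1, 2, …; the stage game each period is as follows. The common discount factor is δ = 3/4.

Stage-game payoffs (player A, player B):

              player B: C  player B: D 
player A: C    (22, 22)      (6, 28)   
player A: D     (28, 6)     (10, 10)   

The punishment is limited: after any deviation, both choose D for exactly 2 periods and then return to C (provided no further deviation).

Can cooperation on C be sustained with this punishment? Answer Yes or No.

Yes

IC: δ+…+δ^2 ≥ (28−22)/(22−10) = 1/2.
At δ = 3/4: partial sum = 1.3125 ≥ 0.5000. Cooperation sustainable.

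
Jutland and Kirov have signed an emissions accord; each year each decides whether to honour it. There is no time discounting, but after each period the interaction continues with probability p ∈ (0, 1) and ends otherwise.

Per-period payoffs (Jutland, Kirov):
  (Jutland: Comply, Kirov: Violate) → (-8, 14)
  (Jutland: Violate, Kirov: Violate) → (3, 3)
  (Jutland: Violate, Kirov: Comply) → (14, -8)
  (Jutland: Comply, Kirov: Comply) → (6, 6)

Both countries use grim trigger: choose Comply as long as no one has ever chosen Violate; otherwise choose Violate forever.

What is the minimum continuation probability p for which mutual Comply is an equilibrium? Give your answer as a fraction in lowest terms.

8/11

With no time discounting, the continuation probability p plays the role of the discount factor.
Grim-trigger IC: 6/(1−p) ≥ 14 + 3p/(1−p) ⇒ p ≥ (14−6)/(14−3) = 8/11.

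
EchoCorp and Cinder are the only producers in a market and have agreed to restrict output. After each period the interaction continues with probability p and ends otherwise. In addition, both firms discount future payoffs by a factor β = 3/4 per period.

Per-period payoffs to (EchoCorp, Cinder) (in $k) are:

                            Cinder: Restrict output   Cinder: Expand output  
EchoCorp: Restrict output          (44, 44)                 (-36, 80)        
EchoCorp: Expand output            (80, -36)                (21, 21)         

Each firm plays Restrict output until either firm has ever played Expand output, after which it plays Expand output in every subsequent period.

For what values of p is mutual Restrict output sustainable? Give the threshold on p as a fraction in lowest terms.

Expected continuation weight on next period's payoff is β·p = 3/4·p, which plays the role of the discount factor.
Cooperation requires 3/4·p ≥ (80−44)/(80−21) = 36/59, hence p ≥ 48/59.

48/59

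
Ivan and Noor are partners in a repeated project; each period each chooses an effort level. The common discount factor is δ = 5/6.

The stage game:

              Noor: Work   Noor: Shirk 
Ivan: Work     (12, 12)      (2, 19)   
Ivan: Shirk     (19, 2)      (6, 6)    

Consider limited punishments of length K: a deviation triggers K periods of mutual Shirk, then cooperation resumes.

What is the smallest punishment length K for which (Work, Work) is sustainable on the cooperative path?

2

IC: δ(1−δ^K)/(1−δ) ≥ (19−12)/(12−6) = 7/6.
With δ = 5/6: need 1 − δ^K ≥ 7/6·(1−5/6)/(5/6), i.e. δ^K ≤ 0.7667.
Since (5/6)^1 = 0.8333 and (5/6)^2 = 0.6944, the smallest such K is 2.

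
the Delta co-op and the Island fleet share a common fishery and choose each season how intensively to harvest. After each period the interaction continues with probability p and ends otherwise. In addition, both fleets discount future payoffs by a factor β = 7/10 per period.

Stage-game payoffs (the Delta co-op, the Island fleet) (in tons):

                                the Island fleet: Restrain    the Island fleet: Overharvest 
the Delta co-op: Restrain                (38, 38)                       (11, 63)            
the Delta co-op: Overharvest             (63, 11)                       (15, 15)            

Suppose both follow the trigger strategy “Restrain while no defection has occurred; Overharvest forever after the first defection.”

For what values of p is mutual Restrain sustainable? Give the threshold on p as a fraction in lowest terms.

Expected continuation weight on next period's payoff is β·p = 7/10·p, which plays the role of the discount factor.
Cooperation requires 7/10·p ≥ (63−38)/(63−15) = 25/48, hence p ≥ 125/168.

125/168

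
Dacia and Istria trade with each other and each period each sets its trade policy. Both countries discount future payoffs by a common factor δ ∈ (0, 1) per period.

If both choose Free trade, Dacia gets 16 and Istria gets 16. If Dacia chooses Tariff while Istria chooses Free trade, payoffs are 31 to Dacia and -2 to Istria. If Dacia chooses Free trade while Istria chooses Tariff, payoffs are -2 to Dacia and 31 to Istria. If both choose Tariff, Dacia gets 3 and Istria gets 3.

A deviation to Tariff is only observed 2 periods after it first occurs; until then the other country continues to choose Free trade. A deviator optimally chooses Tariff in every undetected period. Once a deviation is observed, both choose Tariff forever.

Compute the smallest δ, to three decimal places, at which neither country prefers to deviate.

0.732

Deviating for the 2 undetected periods gains 31−16 = 15 per period over cooperation, then loses 16−3 = 13 per period forever once punishment starts.
Gain: 15(1 + δ + … + δ^1); loss: 13·δ^2/(1−δ).
No profitable deviation ⇔ 15(1−δ^2) ≤ 13·δ^2, i.e. δ^2 ≥ 15/(15+13) = 15/28.
Hence δ ≥ (15/28)^(1/2) ≈ 0.732.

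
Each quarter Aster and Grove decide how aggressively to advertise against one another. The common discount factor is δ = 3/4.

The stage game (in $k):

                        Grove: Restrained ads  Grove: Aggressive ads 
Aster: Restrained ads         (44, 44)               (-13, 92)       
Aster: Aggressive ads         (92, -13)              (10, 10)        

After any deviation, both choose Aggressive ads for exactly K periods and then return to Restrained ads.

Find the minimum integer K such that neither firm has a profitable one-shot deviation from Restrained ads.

IC: δ(1−δ^K)/(1−δ) ≥ (92−44)/(44−10) = 24/17.
With δ = 3/4: need 1 − δ^K ≥ 24/17·(1−3/4)/(3/4), i.e. δ^K ≤ 0.5294.
Since (3/4)^2 = 0.5625 and (3/4)^3 = 0.4219, the smallest such K is 3.

3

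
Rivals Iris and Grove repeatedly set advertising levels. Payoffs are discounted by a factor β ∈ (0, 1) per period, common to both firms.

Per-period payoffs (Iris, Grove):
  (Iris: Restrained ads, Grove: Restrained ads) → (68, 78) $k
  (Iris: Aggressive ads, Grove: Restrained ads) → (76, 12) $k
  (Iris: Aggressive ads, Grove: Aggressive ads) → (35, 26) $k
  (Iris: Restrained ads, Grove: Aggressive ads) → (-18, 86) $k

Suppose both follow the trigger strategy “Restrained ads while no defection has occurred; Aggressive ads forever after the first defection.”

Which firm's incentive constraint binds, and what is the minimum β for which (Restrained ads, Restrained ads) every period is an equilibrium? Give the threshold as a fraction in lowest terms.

Iris; β ≥ 8/41

Iris: cooperation gives 68 each period; deviation gives 76 once then 35 forever.
  68/(1−β) ≥ 76 + 35β/(1−β) ⇒ β ≥ 8/41.
Grove: cooperation gives 78 each period; deviation gives 86 once then 26 forever.
  β ≥ 8/60 = 2/15.
Both must hold, so the binding constraint is Iris's: β ≥ 8/41.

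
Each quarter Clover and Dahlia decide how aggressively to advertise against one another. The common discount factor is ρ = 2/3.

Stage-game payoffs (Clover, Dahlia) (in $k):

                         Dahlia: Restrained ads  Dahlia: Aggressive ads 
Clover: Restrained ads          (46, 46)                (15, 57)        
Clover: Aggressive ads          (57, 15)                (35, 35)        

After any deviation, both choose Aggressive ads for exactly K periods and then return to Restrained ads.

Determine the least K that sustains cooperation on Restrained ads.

Need Σ_{k=1}^{K} ρ^k ≥ (57−46)/(46−35) = 1.0000 at ρ = 2/3.
At K = 1 the sum is 0.6667 < 1.0000; at K = 2 it is 1.1111 ≥ 1.0000.
So the minimum punishment length is K = 2.

2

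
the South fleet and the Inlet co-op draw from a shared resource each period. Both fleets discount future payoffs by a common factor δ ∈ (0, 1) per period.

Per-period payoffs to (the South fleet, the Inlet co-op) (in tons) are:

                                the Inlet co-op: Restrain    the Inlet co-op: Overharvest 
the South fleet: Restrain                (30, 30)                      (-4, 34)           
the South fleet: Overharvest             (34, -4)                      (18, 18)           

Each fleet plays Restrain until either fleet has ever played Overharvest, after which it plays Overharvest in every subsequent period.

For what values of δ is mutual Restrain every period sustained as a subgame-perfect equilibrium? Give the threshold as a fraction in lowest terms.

1/4

Under grim trigger the critical discount factor is (T−C)/(T−P) with T = 34, C = 30, P = 18.
δ* = (34−30)/(34−18) = 4/16 = 1/4.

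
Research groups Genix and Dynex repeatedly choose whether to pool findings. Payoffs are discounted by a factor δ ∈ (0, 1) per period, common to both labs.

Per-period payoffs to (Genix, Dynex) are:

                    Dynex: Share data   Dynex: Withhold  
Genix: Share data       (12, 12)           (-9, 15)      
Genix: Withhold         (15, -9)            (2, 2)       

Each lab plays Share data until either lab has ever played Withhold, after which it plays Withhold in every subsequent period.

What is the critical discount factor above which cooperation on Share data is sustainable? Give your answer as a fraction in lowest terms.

3/13

Cooperation forever yields 12 each period: 12/(1−δ).
Deviating yields 15 once, then 2 forever: 15 + 2δ/(1−δ).
No profitable deviation requires 12/(1−δ) ≥ 15 + 2δ/(1−δ).
Multiplying by (1−δ): 12 ≥ 15(1−δ) + 2δ = 15 − 13δ.
So 13δ ≥ 3, i.e. δ ≥ 3/13.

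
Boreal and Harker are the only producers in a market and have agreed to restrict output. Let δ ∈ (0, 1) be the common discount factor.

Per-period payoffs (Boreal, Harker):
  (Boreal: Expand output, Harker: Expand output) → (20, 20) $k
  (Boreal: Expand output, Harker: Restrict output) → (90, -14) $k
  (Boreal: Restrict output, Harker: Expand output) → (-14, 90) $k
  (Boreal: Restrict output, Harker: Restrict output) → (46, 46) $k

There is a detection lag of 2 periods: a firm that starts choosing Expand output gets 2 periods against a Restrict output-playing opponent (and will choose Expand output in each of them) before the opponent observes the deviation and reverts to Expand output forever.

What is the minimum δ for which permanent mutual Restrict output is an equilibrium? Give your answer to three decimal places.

A deviator earns 90 for 2 periods, then 20 forever; cooperating earns 46 forever. Multiplying the IC by (1−δ):
46 ≥ 90(1−δ^2) + 20δ^2, so 70·δ^2 ≥ 44 and δ^2 ≥ 22/35.
δ ≥ (22/35)^(1/2) ≈ 0.793.

0.793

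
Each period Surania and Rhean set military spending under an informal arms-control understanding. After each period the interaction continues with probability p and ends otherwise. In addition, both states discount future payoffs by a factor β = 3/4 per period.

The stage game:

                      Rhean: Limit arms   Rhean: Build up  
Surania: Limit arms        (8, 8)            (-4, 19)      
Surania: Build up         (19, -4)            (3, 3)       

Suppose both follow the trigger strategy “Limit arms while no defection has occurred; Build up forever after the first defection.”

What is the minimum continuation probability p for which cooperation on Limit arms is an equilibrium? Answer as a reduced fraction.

With continuation probability p and discount β, the effective per-period discount factor is βp.
Grim-trigger IC: βp ≥ (19−8)/(19−3) = 11/16.
So p ≥ (11/16)/(3/4) = 11/12.

11/12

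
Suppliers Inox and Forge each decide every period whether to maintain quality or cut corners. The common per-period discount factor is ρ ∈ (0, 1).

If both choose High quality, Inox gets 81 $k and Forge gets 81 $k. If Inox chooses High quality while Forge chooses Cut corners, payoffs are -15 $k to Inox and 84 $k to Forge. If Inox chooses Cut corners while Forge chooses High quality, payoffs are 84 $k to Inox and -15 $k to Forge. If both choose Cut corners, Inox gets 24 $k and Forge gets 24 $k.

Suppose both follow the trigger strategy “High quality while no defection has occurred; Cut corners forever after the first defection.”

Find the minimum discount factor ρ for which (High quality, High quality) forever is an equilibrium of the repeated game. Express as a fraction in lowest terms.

1/20

Cooperation forever yields 81 each period: 81/(1−ρ).
Deviating yields 84 once, then 24 forever: 84 + 24ρ/(1−ρ).
No profitable deviation requires 81/(1−ρ) ≥ 84 + 24ρ/(1−ρ).
Multiplying by (1−ρ): 81 ≥ 84(1−ρ) + 24ρ = 84 − 60ρ.
So 60ρ ≥ 3, i.e. ρ ≥ 3/60 = 1/20.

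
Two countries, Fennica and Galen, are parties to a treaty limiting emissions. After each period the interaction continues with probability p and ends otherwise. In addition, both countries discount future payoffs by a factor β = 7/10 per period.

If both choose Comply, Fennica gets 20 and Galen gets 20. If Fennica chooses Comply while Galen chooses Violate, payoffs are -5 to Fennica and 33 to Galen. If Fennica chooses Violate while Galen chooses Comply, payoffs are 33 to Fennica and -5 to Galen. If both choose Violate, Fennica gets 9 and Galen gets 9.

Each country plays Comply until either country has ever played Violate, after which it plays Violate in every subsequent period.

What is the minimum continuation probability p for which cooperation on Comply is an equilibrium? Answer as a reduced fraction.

65/84

Expected continuation weight on next period's payoff is β·p = 7/10·p, which plays the role of the discount factor.
Cooperation requires 7/10·p ≥ (33−20)/(33−9) = 13/24, hence p ≥ 65/84.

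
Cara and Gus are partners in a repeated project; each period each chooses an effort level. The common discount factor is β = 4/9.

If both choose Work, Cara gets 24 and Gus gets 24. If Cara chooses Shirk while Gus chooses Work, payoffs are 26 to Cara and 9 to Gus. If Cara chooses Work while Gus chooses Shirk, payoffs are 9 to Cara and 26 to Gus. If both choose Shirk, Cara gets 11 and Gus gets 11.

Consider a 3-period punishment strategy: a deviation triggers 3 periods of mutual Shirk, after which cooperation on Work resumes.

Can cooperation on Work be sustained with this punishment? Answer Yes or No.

IC: β+…+β^3 ≥ (26−24)/(24−11) = 2/13.
At β = 4/9: partial sum = 0.7298 ≥ 0.1538. Cooperation sustainable.

Yes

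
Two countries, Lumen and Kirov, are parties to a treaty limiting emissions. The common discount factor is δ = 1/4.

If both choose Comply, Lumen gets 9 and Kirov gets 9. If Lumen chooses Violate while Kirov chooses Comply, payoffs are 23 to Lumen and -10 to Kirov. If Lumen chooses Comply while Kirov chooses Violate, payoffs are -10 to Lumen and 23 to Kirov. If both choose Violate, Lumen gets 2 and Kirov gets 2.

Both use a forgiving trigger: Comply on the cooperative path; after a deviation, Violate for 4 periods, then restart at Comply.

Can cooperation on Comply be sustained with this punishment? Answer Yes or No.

No

Comparing payoff streams over the 5 periods until play realigns: cooperate → 9(1+δ+…+δ^4); deviate → 23 + 2(δ+…+δ^4).
Cooperation is sustained iff (9−2)(δ+…+δ^4) ≥ 23−9.
δ+…+δ^4 = 1/4·(1−(1/4)^4)/(1−1/4) = 0.3320, and (23−9)/(9−2) = 2.0000.
0.3320 < 2.0000, so cooperation is not sustainable.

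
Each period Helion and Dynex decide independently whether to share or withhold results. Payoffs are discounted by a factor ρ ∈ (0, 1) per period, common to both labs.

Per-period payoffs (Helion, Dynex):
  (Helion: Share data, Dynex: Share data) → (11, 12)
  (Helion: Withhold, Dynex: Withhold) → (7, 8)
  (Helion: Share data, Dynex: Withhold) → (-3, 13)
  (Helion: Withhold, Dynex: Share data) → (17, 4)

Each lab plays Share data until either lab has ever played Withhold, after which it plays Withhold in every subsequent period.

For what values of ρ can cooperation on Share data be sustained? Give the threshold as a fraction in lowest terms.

3/5

Helion's threshold: (17−11)/(17−7) = 3/5.
Dynex's threshold: (13−12)/(13−8) = 1/5.
3/5 > 1/5, so Helion binds and ρ* = 3/5.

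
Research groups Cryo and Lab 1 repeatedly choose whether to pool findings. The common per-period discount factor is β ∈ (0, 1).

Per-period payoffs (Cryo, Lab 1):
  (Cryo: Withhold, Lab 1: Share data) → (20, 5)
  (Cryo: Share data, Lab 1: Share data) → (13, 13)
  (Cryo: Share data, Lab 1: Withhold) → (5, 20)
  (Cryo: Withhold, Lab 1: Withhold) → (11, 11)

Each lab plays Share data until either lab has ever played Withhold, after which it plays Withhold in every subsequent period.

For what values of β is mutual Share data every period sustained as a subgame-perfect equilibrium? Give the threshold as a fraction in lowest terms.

7/9

13/(1−β) ≥ 20 + 11β/(1−β)
13 ≥ 20 − 9β
β ≥ 7/9.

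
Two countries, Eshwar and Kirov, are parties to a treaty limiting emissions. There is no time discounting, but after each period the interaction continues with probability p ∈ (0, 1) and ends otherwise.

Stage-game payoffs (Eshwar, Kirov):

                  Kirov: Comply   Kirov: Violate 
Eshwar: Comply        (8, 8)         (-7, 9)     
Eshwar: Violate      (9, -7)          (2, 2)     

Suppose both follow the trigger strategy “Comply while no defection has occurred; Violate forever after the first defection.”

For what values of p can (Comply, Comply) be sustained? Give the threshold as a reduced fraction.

1/7

With no time discounting, the continuation probability p plays the role of the discount factor.
Grim-trigger IC: 8/(1−p) ≥ 9 + 2p/(1−p) ⇒ p ≥ (9−8)/(9−2) = 1/7.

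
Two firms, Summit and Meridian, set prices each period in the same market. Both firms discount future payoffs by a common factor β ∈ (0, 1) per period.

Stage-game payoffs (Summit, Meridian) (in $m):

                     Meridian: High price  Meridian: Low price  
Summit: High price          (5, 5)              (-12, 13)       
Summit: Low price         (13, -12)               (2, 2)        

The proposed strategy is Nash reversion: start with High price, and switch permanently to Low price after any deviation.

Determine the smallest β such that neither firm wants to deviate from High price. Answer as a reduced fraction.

8/11

One-period gain from deviating is 13 − 5 = 8. The loss is 5 − 2 = 3 in every subsequent period, with present value 3·β/(1−β).
Deviation is unprofitable when 3·β/(1−β) ≥ 8, i.e. β/(1−β) ≥ 8/3.
Equivalently β ≥ 8/(8+3) = 8/11.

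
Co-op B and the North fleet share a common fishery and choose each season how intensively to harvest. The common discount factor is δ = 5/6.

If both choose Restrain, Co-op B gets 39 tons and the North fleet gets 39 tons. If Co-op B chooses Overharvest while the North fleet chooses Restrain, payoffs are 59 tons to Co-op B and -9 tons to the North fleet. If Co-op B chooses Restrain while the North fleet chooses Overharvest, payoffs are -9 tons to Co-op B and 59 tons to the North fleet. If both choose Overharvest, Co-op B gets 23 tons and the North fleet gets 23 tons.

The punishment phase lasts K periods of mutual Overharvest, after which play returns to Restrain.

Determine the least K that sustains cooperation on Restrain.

2

No profitable deviation requires (39−23)(δ+…+δ^K) ≥ 59−39, i.e. δ+…+δ^K ≥ 5/4 ≈ 1.2500.
With δ = 5/6, the partial sums are K=1: 0.8333, K=2: 1.5278.
K = 2 is the first length at which the sum reaches 1.2500.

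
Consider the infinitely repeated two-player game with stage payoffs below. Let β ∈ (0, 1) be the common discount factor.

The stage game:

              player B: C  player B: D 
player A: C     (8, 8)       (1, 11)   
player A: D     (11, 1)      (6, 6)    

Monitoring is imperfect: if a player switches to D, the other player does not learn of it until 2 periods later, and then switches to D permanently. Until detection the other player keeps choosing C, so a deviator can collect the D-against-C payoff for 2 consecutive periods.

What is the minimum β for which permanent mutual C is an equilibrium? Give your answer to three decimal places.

0.775

The best deviation is to choose D for all 2 undetected periods, earning 11 each, then 6 forever once detected.
Deviation value: 11(1−β^2)/(1−β) + 6β^2/(1−β); cooperation value: 8/(1−β).
IC: 8 ≥ 11(1−β^2) + 6β^2 = 11 − 5β^2.
So β^2 ≥ 3/5, giving β ≥ (3/5)^(1/2) ≈ 0.775.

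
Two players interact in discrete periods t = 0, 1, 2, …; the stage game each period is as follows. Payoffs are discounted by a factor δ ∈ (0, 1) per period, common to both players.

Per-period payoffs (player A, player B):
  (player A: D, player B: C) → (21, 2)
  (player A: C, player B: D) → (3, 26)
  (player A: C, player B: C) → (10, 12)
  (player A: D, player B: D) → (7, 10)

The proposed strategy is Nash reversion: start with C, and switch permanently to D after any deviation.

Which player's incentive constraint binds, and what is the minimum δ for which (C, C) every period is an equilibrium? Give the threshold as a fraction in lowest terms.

player A: cooperation gives 10 each period; deviation gives 21 once then 7 forever.
  10/(1−δ) ≥ 21 + 7δ/(1−δ) ⇒ δ ≥ 11/14.
player B: cooperation gives 12 each period; deviation gives 26 once then 10 forever.
  δ ≥ 14/16 = 7/8.
Both must hold, so the binding constraint is player B's: δ ≥ 7/8.

player B; δ ≥ 7/8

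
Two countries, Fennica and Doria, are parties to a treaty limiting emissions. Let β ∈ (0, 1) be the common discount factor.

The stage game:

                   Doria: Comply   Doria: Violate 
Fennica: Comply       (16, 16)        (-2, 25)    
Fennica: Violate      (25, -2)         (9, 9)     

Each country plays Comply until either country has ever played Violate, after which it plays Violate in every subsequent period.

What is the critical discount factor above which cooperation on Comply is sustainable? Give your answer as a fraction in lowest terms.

9/16

Under grim trigger the critical discount factor is (T−C)/(T−P) with T = 25, C = 16, P = 9.
β* = (25−16)/(25−9) = 9/16.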